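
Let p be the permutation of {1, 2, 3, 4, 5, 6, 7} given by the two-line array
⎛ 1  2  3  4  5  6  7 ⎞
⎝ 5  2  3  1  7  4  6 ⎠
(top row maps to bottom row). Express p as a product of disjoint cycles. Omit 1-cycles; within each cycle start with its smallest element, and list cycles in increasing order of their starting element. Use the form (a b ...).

Iterating p from 1 gives 1 → 5 → 7 → 6 → 4 → 1; that is the 5-cycle (1 5 7 6 4).
Continuing from each remaining unvisited element yields (1 5 7 6 4).

(1 5 7 6 4)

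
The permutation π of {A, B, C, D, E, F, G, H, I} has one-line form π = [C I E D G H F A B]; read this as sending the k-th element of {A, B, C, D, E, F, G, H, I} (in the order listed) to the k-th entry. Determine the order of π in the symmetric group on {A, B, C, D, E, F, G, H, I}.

The disjoint-cycle form of π has cycle lengths 6, 2, 1.
The order of π is the least common multiple of its cycle lengths: lcm(6, 2) = 6.

6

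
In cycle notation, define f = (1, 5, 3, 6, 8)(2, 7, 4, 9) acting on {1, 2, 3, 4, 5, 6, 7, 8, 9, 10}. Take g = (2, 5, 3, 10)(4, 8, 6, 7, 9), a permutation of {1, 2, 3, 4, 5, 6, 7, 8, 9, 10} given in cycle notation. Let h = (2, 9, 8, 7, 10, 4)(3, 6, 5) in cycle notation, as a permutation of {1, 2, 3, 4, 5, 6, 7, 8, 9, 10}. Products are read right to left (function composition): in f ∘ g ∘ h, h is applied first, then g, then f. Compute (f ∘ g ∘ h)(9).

(f ∘ g ∘ h)(9) = f(g(h(9))). h(9) = 8, then g(8) = 6, then f(6) = 8, so the result is 8.

8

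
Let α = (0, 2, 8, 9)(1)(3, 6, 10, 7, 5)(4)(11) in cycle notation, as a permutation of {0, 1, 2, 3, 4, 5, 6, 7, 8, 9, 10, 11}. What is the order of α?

20

The cycle type of α is (5, 4, 1, 1, 1).
Since disjoint cycles commute, ord(α) = lcm(5, 4) = 20.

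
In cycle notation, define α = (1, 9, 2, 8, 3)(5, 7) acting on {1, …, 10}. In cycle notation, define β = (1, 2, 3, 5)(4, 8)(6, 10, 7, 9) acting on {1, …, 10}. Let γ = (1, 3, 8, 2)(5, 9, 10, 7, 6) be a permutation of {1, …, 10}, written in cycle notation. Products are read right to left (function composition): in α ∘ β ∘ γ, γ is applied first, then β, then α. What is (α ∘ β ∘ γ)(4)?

3

Apply the permutations in order: γ(4) = 4, then β(4) = 8, then α(8) = 3. So (α ∘ β ∘ γ)(4) = 3.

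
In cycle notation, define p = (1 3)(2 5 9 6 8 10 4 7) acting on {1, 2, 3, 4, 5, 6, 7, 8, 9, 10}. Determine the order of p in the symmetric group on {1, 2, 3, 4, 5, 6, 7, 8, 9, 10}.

8

The disjoint cycles have lengths 8, 2.
Since disjoint cycles commute, ord(p) = lcm(8, 2) = 8.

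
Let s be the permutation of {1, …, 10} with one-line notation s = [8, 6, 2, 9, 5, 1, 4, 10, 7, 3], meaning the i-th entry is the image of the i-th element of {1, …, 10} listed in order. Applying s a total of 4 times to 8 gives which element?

Tracing 8 → 10 → … returns to 8 after 6 steps, so 8 lies in a 6-cycle (1 8 10 3 2 6).
Stepping 4 places around the cycle: 8 → 10 → 3 → 2 → 6.

6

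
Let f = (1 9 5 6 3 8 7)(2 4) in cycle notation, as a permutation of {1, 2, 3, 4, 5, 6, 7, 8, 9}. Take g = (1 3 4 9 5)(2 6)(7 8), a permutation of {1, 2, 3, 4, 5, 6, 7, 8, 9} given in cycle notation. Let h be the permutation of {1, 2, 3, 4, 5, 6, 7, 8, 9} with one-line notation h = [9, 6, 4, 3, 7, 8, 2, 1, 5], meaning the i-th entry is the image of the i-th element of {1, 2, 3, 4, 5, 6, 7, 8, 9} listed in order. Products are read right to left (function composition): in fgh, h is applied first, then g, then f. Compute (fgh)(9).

(fgh)(9) = f(g(h(9))). h(9) = 5, then g(5) = 1, then f(1) = 9, so the result is 9.

9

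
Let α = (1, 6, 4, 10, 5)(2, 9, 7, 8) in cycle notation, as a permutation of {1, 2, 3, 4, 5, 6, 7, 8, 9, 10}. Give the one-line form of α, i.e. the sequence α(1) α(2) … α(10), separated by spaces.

Each element maps to the next entry in its cycle (wrapping to the front): 1→6, 2→9, 3→3, 4→10, 5→1, 6→4, 7→8, 8→2, 9→7, 10→5.
Listing these in domain order gives 6 9 3 10 1 4 8 2 7 5.

6 9 3 10 1 4 8 2 7 5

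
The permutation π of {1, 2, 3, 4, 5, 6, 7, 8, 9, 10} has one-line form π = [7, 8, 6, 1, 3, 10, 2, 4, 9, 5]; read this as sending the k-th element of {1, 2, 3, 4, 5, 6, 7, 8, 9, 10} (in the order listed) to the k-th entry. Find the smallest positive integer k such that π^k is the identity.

Decomposing into disjoint cycles gives cycle lengths 5, 4, 1.
The order is lcm(5, 4) = 20.

20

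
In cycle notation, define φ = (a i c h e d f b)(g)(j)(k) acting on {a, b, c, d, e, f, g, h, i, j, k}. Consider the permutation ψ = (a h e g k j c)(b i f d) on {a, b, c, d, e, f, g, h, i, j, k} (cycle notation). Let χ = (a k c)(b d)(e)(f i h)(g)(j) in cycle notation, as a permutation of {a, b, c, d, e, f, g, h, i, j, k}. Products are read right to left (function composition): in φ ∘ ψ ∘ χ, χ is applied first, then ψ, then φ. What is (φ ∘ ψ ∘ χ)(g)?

Chase g: χ(g) = g; ψ(g) = k; φ(k) = k. Hence (φ ∘ ψ ∘ χ)(g) = k.

k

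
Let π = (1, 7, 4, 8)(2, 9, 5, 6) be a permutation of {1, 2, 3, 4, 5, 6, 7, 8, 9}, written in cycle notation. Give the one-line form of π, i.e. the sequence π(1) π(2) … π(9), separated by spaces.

7 9 3 8 6 2 4 1 5

Image by image: 1↦7, 2↦9, 3↦3, 4↦8, 5↦6, 6↦2, 7↦4, 8↦1, 9↦5.
So the one-line form is 7 9 3 8 6 2 4 1 5.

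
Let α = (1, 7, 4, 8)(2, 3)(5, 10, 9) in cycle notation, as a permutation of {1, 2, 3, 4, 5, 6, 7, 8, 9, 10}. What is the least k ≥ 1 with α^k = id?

The cycle type of α is (4, 3, 2, 1).
The order is lcm(4, 3, 2) = 12.

12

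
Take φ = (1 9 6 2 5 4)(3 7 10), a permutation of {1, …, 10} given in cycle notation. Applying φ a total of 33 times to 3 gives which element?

3 lies in the 3-cycle (3 7 10).
Powers repeat with period 3 on this cycle, and 33 mod 3 = 0, so φ^33(3) = φ^0(3).
So φ^33(3) = 3.

3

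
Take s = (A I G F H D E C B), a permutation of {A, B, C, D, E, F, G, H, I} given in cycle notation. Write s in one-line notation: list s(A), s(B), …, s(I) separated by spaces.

Image by image: A→I, B→A, C→B, D→E, E→C, F→H, G→F, H→D, I→G.
Listing these in domain order gives I A B E C H F D G.

I A B E C H F D G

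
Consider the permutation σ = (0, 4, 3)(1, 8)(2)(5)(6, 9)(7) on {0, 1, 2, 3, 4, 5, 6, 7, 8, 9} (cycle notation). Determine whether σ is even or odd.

even

The cycle lengths are 3, 2, 2, 1, 1, 1.
A cycle of length ℓ contributes ℓ−1 transpositions, so σ is a product of 2 + 1 + 1 = 4 transpositions — even.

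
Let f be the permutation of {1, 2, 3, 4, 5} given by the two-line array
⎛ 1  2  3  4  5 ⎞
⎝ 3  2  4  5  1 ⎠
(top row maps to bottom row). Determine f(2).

2

The entry below 2 in the array is 2, so f(2) = 2.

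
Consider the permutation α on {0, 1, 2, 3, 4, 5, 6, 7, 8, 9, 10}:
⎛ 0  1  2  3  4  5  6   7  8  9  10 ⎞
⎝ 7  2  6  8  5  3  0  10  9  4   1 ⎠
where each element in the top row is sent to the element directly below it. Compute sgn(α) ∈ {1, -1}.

-1

In disjoint-cycle form the cycle lengths are 6, 5.
A cycle of length ℓ contributes ℓ−1 transpositions, so α is a product of 5 + 4 = 9 transpositions — odd.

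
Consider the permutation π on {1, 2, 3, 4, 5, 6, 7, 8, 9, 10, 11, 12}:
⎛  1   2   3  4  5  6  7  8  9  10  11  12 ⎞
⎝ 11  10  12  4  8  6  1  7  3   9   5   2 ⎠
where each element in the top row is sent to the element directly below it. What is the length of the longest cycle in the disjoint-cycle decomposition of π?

5

Decomposing into disjoint cycles gives (1 11 5 8 7)(2 10 9 3 12); the longest has length 5.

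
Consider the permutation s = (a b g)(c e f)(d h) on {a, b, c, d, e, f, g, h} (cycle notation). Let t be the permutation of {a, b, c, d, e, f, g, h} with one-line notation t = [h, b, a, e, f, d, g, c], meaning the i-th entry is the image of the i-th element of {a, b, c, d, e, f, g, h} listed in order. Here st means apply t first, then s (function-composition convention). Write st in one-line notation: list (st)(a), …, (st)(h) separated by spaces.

(st)(x) = s(t(x)). Computing each image: s(t(a)) = s(h) = d, s(t(b)) = s(b) = g, s(t(c)) = s(a) = b, s(t(d)) = s(e) = f, s(t(e)) = s(f) = c, s(t(f)) = s(d) = h, s(t(g)) = s(g) = a, s(t(h)) = s(c) = e.
Hence st = [d g b f c h a e].

d g b f c h a e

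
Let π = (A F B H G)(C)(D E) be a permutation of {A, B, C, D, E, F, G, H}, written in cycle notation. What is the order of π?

The cycle type of π is (5, 2, 1).
Since disjoint cycles commute, ord(π) = lcm(5, 2) = 10.

10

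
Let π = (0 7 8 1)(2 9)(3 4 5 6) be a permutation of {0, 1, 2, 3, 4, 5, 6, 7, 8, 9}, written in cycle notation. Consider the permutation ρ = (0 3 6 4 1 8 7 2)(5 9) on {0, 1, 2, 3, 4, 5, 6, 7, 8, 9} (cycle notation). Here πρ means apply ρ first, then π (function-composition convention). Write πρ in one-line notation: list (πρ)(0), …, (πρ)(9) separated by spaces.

4 1 7 3 0 2 5 9 8 6

(πρ)(x) = π(ρ(x)). Computing each image: π(ρ(0)) = π(3) = 4, π(ρ(1)) = π(8) = 1, π(ρ(2)) = π(0) = 7, π(ρ(3)) = π(6) = 3, π(ρ(4)) = π(1) = 0, π(ρ(5)) = π(9) = 2, π(ρ(6)) = π(4) = 5, π(ρ(7)) = π(2) = 9, π(ρ(8)) = π(7) = 8, π(ρ(9)) = π(5) = 6.
Hence πρ = [4 1 7 3 0 2 5 9 8 6].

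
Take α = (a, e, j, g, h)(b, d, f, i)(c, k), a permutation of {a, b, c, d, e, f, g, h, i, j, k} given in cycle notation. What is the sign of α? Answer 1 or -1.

The cycle lengths are 5, 4, 2.
A cycle of length ℓ contributes ℓ−1 transpositions, so α is a product of 4 + 3 + 1 = 8 transpositions — even.

1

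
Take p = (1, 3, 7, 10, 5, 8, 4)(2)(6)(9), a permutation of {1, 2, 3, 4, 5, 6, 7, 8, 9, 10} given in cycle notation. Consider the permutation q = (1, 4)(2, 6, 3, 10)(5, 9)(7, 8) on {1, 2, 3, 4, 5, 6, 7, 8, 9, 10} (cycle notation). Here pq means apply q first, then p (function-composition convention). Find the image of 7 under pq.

First apply q: q(7) = 8, then p(8) = 4. Thus (pq)(7) = 4.

4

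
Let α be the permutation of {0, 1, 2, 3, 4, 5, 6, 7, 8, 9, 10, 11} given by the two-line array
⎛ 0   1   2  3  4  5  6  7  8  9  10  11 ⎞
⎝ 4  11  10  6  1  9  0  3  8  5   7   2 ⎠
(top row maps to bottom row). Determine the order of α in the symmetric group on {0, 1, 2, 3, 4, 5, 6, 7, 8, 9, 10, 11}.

Writing α as disjoint cycles, the cycle lengths are 9, 2, 1.
Since disjoint cycles commute, ord(α) = lcm(9, 2) = 18.

18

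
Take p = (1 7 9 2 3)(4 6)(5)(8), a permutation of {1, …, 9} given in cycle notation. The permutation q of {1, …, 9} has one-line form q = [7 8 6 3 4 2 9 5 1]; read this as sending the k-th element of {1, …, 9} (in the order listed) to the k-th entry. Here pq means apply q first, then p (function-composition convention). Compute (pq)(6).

(pq)(6) = p(q(6)). q(6) = 2, then p(2) = 3. So (pq)(6) = 3.

3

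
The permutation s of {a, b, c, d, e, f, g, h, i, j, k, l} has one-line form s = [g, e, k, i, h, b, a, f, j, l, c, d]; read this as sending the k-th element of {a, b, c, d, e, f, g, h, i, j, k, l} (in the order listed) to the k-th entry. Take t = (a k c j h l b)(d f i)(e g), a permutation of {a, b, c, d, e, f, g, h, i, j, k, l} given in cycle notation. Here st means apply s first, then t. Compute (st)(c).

(st)(c) = t(s(c)). s(c) = k, then t(k) = c. So (st)(c) = c.

c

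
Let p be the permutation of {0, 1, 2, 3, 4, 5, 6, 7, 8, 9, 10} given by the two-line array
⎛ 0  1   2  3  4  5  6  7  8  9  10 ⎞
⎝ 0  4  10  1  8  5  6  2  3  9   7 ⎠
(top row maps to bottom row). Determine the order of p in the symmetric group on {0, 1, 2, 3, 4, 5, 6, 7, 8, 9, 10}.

Decomposing into disjoint cycles gives cycle lengths 4, 3, 1, 1, 1, 1.
The order is lcm(4, 3) = 12.

12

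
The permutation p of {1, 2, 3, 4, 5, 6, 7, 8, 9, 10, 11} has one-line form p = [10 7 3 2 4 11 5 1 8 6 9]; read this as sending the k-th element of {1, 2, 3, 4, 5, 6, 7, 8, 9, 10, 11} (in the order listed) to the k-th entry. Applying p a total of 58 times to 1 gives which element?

Tracing 1 → 10 → … returns to 1 after 6 steps, so 1 lies in a 6-cycle (1 10 6 11 9 8).
Since the cycle has length 6, p^58 acts on it the same as p^4 (58 mod 6 = 4).
Advancing 4 steps from 1: 1 → 10 → 6 → 11 → 9.

9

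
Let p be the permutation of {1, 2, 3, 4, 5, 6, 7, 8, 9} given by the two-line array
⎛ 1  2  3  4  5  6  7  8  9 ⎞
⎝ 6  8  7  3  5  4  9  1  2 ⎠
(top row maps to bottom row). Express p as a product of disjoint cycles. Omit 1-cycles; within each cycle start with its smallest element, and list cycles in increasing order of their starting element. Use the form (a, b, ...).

(1, 6, 4, 3, 7, 9, 2, 8)

Start at 1 and follow images: 1 → 6 → 4 → 3 → 7 → 9 → 2 → 8 → 1, giving the cycle (1, 6, 4, 3, 7, 9, 2, 8).
Continuing from each remaining unvisited element yields (1, 6, 4, 3, 7, 9, 2, 8).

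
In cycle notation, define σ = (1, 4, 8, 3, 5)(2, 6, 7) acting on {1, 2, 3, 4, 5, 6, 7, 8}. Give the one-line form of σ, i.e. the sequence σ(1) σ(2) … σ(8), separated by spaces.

4 6 5 8 1 7 2 3

Reading each image from the cycles: 1→4, 2→6, 3→5, 4→8, 5→1, 6→7, 7→2, 8→3.
Listing these in domain order gives 4 6 5 8 1 7 2 3.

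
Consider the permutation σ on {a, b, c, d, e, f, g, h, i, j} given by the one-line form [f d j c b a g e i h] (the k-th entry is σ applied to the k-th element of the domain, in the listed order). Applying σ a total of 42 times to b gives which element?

Tracing b → d → … returns to b after 6 steps, so b lies in a 6-cycle (b d c j h e).
Powers repeat with period 6 on this cycle, and 42 mod 6 = 0, so σ^42(b) = σ^0(b).
So σ^42(b) = b.

b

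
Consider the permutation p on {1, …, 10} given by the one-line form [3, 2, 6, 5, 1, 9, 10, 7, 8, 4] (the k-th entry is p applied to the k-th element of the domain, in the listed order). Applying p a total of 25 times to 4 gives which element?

7

Tracing 4 → 5 → … returns to 4 after 9 steps, so 4 lies in a 9-cycle (1, 3, 6, 9, 8, 7, 10, 4, 5).
Powers repeat with period 9 on this cycle, and 25 mod 9 = 7, so p^25(4) = p^7(4).
Stepping 7 places around the cycle: 4 → 5 → 1 → 3 → 6 → 9 → 8 → 7.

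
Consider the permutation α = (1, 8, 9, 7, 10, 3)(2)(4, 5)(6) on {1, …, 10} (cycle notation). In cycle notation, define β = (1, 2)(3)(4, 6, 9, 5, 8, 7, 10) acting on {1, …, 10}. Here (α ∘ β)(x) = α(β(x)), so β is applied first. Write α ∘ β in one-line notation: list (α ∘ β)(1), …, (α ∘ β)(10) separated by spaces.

Chase each element through β then α: 1 → 2 → 2; 2 → 1 → 8; 3 → 3 → 1; 4 → 6 → 6; 5 → 8 → 9; 6 → 9 → 7; 7 → 10 → 3; 8 → 7 → 10; 9 → 5 → 4; 10 → 4 → 5.
So α ∘ β in one-line form is 2 8 1 6 9 7 3 10 4 5.

2 8 1 6 9 7 3 10 4 5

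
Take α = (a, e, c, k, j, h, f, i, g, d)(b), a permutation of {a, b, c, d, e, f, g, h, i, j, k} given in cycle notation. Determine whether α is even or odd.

The cycle lengths are 10, 1.
A cycle is odd iff its length is even; α has 1 even-length cycle, so sgn(α) = (−1)^1 and α is odd.

odd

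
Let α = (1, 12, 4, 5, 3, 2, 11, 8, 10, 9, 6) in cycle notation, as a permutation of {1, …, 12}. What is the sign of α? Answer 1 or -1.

The cycle lengths are 11, 1.
A cycle is odd iff its length is even; α has 0 even-length cycles, so sgn(α) = (−1)^0 and α is even.

1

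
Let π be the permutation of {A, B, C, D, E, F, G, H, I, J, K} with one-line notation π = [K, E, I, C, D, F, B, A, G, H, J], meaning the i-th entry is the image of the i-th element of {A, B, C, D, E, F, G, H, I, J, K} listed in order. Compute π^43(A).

H

Tracing A → K → … returns to A after 4 steps, so A lies in a 4-cycle (A K J H).
On a 4-cycle, π^4 is the identity, so π^43 = π^3 there (43 ≡ 3 mod 4).
Advancing 3 steps from A: A → K → J → H.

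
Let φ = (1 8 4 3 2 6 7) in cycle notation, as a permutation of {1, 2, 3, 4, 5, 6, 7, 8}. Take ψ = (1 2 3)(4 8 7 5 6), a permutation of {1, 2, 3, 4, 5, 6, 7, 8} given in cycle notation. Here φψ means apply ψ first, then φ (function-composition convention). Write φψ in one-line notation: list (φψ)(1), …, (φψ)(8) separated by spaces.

(φψ)(x) = φ(ψ(x)). Computing each image: φ(ψ(1)) = φ(2) = 6, φ(ψ(2)) = φ(3) = 2, φ(ψ(3)) = φ(1) = 8, φ(ψ(4)) = φ(8) = 4, φ(ψ(5)) = φ(6) = 7, φ(ψ(6)) = φ(4) = 3, φ(ψ(7)) = φ(5) = 5, φ(ψ(8)) = φ(7) = 1.
Hence φψ = [6 2 8 4 7 3 5 1].

6 2 8 4 7 3 5 1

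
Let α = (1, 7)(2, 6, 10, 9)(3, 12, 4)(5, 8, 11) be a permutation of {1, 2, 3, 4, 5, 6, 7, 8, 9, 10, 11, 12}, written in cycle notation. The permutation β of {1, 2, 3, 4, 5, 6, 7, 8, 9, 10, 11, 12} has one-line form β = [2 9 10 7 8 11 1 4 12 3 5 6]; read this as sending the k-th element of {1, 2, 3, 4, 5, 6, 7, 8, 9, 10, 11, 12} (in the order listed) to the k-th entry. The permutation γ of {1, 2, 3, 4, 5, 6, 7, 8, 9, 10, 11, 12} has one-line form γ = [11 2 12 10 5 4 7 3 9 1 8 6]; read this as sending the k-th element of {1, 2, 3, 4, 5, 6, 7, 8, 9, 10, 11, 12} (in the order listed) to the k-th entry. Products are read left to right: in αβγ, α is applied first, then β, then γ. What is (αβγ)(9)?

9

(αβγ)(9) = γ(β(α(9))). α(9) = 2, then β(2) = 9, then γ(9) = 9, so the result is 9.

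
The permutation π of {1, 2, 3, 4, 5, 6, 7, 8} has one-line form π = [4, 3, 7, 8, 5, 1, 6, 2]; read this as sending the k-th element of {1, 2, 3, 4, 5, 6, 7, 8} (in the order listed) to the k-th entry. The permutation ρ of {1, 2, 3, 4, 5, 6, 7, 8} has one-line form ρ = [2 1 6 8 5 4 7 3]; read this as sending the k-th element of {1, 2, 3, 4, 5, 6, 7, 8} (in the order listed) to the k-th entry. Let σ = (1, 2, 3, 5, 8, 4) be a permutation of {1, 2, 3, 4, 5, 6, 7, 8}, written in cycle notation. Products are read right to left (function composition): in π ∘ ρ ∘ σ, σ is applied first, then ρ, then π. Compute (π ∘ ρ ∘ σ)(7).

6

Apply the permutations in order: σ(7) = 7, then ρ(7) = 7, then π(7) = 6. So (π ∘ ρ ∘ σ)(7) = 6.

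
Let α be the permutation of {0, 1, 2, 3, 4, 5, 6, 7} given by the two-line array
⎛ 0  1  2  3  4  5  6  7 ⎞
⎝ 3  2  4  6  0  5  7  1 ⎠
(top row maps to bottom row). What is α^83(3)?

0

Tracing 3 → 6 → … returns to 3 after 7 steps, so 3 lies in a 7-cycle (0 3 6 7 1 2 4).
On a 7-cycle, α^7 is the identity, so α^83 = α^6 there (83 ≡ 6 mod 7).
Advancing 6 steps from 3: 3 → 6 → 7 → 1 → 2 → 4 → 0.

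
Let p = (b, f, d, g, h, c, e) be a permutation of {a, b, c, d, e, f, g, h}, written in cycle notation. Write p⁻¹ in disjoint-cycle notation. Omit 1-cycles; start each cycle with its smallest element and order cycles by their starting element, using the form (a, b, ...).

(b, e, c, h, g, d, f)

The inverse reverses each cycle.
After reversing and putting each cycle's least element first, p⁻¹ = (b, e, c, h, g, d, f).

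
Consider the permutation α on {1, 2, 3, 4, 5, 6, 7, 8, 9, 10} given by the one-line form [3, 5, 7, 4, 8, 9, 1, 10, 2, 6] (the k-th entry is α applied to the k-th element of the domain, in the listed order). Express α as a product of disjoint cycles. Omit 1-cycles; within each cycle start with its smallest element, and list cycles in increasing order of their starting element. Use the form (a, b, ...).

Start at 1 and follow images: 1 → 3 → 7 → 1, giving the cycle (1, 3, 7).
Repeating from the next unused element and collecting all non-trivial cycles gives (1, 3, 7)(2, 5, 8, 10, 6, 9).

(1, 3, 7)(2, 5, 8, 10, 6, 9)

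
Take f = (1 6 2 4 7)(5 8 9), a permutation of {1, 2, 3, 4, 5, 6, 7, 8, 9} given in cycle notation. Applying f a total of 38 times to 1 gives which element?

4

1 lies in the 5-cycle (1 6 2 4 7).
Since the cycle has length 5, f^38 acts on it the same as f^3 (38 mod 5 = 3).
Stepping 3 places around the cycle: 1 → 6 → 2 → 4.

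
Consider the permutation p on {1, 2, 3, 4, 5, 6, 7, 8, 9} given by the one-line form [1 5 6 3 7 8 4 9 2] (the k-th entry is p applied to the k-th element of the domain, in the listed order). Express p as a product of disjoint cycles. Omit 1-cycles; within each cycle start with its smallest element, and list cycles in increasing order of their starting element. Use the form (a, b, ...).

(2, 5, 7, 4, 3, 6, 8, 9)

From 2: 2 → 5 → 7 → 4 → 3 → 6 → 8 → 9 → 2, closing the cycle (2, 5, 7, 4, 3, 6, 8, 9).
Continuing from each remaining unvisited element yields (2, 5, 7, 4, 3, 6, 8, 9).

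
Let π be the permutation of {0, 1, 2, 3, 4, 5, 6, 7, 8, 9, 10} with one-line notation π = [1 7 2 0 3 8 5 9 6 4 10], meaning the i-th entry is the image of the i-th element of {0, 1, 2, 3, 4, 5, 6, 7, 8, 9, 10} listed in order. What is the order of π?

Decomposing into disjoint cycles gives cycle lengths 6, 3, 1, 1.
Since disjoint cycles commute, ord(π) = lcm(6, 3) = 6.

6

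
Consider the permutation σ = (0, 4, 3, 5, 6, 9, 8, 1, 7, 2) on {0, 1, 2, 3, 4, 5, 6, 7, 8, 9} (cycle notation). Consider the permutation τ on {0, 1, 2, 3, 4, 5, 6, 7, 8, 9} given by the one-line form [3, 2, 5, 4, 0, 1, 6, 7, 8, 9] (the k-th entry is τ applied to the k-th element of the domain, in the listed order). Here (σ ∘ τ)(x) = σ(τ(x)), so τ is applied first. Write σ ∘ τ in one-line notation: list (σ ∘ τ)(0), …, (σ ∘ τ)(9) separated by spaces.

5 0 6 3 4 7 9 2 1 8

(σ ∘ τ)(x) = σ(τ(x)). Computing each image: σ(τ(0)) = σ(3) = 5, σ(τ(1)) = σ(2) = 0, σ(τ(2)) = σ(5) = 6, σ(τ(3)) = σ(4) = 3, σ(τ(4)) = σ(0) = 4, σ(τ(5)) = σ(1) = 7, σ(τ(6)) = σ(6) = 9, σ(τ(7)) = σ(7) = 2, σ(τ(8)) = σ(8) = 1, σ(τ(9)) = σ(9) = 8.
Hence σ ∘ τ = [5 0 6 3 4 7 9 2 1 8].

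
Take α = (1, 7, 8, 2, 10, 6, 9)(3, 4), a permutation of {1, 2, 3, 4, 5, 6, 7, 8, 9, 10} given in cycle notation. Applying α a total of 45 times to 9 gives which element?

8

9 lies in the 7-cycle (1, 7, 8, 2, 10, 6, 9).
On a 7-cycle, α^7 is the identity, so α^45 = α^3 there (45 ≡ 3 mod 7).
Stepping 3 places around the cycle: 9 → 1 → 7 → 8.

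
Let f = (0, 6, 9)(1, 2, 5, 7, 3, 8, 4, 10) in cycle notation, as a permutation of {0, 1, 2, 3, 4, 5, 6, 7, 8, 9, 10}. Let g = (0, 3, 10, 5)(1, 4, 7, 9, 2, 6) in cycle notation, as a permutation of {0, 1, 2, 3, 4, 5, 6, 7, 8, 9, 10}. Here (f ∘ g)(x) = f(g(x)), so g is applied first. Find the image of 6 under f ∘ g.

(f ∘ g)(6) = f(g(6)). g(6) = 1, then f(1) = 2. So (f ∘ g)(6) = 2.

2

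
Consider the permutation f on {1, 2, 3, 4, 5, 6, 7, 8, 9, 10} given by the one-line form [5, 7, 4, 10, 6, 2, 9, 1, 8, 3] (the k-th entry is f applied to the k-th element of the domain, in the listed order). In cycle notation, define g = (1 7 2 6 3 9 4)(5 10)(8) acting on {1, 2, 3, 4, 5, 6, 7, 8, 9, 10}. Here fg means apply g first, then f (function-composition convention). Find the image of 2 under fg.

2

g(2) = 6, then f(6) = 2; composing gives (fg)(2) = 2.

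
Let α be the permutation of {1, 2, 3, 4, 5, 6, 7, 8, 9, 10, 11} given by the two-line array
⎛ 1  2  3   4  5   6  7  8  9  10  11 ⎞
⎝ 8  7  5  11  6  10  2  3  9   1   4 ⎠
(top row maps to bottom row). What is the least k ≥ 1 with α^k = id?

Decomposing into disjoint cycles gives cycle lengths 6, 2, 2, 1.
The order of α is the least common multiple of its cycle lengths: lcm(6, 2, 2) = 6.

6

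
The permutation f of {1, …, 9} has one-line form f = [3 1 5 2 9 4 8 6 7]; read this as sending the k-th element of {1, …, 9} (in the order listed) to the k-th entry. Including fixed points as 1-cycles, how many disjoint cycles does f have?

1

The cycle decomposition is (1, 3, 5, 9, 7, 8, 6, 4, 2), which has 1 cycle (counting 1-cycles).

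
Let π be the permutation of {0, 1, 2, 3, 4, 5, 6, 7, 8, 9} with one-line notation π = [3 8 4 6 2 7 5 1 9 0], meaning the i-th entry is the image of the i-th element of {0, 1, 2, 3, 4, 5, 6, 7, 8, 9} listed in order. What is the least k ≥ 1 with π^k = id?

8

Decomposing into disjoint cycles gives cycle lengths 8, 2.
The order of π is the least common multiple of its cycle lengths: lcm(8, 2) = 8.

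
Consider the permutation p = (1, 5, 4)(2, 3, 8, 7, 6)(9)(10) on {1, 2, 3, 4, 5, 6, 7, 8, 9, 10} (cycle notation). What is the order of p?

15

The cycle type of p is (5, 3, 1, 1).
The order is lcm(5, 3) = 15.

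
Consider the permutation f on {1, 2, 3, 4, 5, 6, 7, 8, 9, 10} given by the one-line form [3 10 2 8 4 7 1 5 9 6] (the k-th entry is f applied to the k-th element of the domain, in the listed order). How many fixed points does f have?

The fixed points (elements with f(x) = x) are {9}, so there is 1.

1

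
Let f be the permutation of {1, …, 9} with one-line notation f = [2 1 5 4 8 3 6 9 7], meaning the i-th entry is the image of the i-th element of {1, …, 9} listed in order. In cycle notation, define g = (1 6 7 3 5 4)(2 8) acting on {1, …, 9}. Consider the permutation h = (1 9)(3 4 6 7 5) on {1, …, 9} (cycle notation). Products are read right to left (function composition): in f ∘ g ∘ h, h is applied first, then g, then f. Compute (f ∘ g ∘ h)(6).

Apply the permutations in order: h(6) = 7, then g(7) = 3, then f(3) = 5. So (f ∘ g ∘ h)(6) = 5.

5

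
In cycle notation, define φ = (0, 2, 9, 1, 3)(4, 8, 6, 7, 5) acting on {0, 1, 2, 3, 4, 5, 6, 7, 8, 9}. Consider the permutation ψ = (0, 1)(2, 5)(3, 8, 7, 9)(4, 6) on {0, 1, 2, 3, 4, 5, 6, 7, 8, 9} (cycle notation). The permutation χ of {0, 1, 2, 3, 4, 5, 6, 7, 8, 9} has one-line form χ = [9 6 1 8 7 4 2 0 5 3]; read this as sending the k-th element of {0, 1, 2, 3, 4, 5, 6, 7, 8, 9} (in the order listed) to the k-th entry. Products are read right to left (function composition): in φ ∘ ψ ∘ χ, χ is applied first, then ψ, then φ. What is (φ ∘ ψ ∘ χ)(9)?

(φ ∘ ψ ∘ χ)(9) = φ(ψ(χ(9))). χ(9) = 3, then ψ(3) = 8, then φ(8) = 6, so the result is 6.

6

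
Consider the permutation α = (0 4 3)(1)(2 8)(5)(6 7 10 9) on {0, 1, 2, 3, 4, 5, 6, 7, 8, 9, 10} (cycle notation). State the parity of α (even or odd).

The cycle lengths are 4, 3, 2, 1, 1.
A cycle is odd iff its length is even; α has 2 even-length cycles, so sgn(α) = (−1)^2 and α is even.

even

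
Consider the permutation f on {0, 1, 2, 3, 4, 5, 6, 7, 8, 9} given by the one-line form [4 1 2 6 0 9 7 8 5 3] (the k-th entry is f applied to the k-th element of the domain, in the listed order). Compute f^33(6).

Tracing 6 → 7 → … returns to 6 after 6 steps, so 6 lies in a 6-cycle (3, 6, 7, 8, 5, 9).
Since the cycle has length 6, f^33 acts on it the same as f^3 (33 mod 6 = 3).
Advancing 3 steps from 6: 6 → 7 → 8 → 5.

5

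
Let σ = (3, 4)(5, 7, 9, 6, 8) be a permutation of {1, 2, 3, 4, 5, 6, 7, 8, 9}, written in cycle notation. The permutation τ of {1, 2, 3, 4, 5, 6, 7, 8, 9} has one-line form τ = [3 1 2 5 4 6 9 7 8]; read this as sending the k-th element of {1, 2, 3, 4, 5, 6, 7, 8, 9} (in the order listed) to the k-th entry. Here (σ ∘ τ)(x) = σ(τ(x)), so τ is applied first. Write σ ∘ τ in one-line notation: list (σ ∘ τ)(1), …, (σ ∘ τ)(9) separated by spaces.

4 1 2 7 3 8 6 9 5

(σ ∘ τ)(x) = σ(τ(x)). Computing each image: σ(τ(1)) = σ(3) = 4, σ(τ(2)) = σ(1) = 1, σ(τ(3)) = σ(2) = 2, σ(τ(4)) = σ(5) = 7, σ(τ(5)) = σ(4) = 3, σ(τ(6)) = σ(6) = 8, σ(τ(7)) = σ(9) = 6, σ(τ(8)) = σ(7) = 9, σ(τ(9)) = σ(8) = 5.
Hence σ ∘ τ = [4 1 2 7 3 8 6 9 5].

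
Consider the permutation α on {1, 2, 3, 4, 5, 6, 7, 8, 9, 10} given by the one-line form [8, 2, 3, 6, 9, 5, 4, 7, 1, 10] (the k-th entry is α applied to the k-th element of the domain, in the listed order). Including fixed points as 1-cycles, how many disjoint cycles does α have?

4

The cycle decomposition is (1, 8, 7, 4, 6, 5, 9)(2)(3)(10), which has 4 cycles (counting 1-cycles).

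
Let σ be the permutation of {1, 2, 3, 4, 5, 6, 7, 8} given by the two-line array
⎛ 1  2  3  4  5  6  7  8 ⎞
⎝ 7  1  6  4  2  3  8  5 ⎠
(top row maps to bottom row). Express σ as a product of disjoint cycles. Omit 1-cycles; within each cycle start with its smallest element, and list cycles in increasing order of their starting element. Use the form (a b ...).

From 1: 1 → 7 → 8 → 5 → 2 → 1, closing the cycle (1 7 8 5 2).
Continuing from each remaining unvisited element yields (1 7 8 5 2)(3 6).

(1 7 8 5 2)(3 6)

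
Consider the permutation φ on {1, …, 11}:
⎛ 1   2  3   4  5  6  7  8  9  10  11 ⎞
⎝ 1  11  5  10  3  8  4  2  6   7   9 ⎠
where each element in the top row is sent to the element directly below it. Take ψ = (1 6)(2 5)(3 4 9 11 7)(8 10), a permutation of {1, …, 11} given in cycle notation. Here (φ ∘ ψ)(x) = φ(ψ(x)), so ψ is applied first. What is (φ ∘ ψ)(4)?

(φ ∘ ψ)(4) = φ(ψ(4)). ψ(4) = 9, then φ(9) = 6. So (φ ∘ ψ)(4) = 6.

6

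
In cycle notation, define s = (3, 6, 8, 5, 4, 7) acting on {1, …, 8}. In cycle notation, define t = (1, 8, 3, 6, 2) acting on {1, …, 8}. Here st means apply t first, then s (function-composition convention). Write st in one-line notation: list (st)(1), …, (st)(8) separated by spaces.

(st)(x) = s(t(x)). Computing each image: s(t(1)) = s(8) = 5, s(t(2)) = s(1) = 1, s(t(3)) = s(6) = 8, s(t(4)) = s(4) = 7, s(t(5)) = s(5) = 4, s(t(6)) = s(2) = 2, s(t(7)) = s(7) = 3, s(t(8)) = s(3) = 6.
Hence st = [5 1 8 7 4 2 3 6].

5 1 8 7 4 2 3 6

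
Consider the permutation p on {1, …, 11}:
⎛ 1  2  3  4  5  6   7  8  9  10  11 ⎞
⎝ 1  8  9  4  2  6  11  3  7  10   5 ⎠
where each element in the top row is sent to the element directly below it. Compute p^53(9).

2

Tracing 9 → 7 → … returns to 9 after 7 steps, so 9 lies in a 7-cycle (2, 8, 3, 9, 7, 11, 5).
On a 7-cycle, p^7 is the identity, so p^53 = p^4 there (53 ≡ 4 mod 7).
Advancing 4 steps from 9: 9 → 7 → 11 → 5 → 2.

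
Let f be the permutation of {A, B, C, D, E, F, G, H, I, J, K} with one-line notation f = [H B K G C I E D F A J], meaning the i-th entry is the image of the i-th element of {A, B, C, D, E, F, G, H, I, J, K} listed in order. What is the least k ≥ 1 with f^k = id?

8

Writing f as disjoint cycles, the cycle lengths are 8, 2, 1.
The order of f is the least common multiple of its cycle lengths: lcm(8, 2) = 8.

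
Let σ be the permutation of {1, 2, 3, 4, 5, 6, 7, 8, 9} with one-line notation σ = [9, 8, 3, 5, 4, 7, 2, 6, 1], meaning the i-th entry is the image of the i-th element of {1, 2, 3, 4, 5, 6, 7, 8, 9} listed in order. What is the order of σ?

The disjoint-cycle form of σ has cycle lengths 4, 2, 2, 1.
Since disjoint cycles commute, ord(σ) = lcm(4, 2, 2) = 4.

4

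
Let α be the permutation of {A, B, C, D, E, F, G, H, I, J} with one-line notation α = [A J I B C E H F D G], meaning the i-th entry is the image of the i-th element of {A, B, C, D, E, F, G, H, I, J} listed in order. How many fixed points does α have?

The fixed points (elements with α(x) = x) are {A}, so there is 1.

1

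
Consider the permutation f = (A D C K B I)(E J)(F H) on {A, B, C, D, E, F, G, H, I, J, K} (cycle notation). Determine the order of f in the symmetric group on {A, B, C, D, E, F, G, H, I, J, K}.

6

The disjoint cycles have lengths 6, 2, 2, 1.
Since disjoint cycles commute, ord(f) = lcm(6, 2, 2) = 6.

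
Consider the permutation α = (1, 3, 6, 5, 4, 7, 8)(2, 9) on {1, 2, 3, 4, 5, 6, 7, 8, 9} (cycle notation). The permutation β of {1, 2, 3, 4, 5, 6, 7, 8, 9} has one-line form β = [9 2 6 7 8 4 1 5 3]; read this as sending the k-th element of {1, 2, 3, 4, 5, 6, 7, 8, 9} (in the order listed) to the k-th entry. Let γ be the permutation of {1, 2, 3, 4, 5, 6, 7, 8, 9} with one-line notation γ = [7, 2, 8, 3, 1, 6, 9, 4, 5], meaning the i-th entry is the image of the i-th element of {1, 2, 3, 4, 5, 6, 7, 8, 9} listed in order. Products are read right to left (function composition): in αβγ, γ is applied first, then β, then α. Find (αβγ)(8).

Chase 8: γ(8) = 4; β(4) = 7; α(7) = 8. Hence (αβγ)(8) = 8.

8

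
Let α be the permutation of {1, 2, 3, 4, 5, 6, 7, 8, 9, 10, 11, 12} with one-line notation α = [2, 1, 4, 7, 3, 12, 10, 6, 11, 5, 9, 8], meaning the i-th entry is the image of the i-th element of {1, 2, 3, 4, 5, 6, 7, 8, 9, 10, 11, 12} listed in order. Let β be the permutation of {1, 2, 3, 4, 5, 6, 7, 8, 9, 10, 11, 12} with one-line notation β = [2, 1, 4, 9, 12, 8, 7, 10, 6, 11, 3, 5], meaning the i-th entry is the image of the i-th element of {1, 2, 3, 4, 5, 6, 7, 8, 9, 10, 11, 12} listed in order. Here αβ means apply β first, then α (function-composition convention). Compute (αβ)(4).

First apply β: β(4) = 9, then α(9) = 11. Thus (αβ)(4) = 11.

11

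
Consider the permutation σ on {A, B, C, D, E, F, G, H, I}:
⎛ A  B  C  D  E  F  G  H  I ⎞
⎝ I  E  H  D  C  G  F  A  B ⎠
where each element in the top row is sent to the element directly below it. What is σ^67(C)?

H

Tracing C → H → … returns to C after 6 steps, so C lies in a 6-cycle (A, I, B, E, C, H).
Since the cycle has length 6, σ^67 acts on it the same as σ^1 (67 mod 6 = 1).
Stepping 1 place around the cycle: C → H.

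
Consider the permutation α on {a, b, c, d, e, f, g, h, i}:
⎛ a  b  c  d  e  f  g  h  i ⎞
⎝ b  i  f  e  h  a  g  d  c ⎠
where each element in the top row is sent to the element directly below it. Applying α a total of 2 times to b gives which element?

Tracing b → i → … returns to b after 5 steps, so b lies in a 5-cycle (a, b, i, c, f).
Advancing 2 steps from b: b → i → c.

c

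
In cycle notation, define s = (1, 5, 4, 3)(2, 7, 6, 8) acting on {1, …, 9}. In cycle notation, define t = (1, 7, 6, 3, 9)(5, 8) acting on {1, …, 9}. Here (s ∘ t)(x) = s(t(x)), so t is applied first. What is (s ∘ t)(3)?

9

t(3) = 9, then s(9) = 9; composing gives (s ∘ t)(3) = 9.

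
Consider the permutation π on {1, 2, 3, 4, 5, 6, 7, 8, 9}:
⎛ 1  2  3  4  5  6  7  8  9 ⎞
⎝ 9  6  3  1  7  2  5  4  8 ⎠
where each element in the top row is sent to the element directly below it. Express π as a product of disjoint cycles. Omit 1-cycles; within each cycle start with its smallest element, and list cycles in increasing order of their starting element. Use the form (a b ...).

(1 9 8 4)(2 6)(5 7)

From 1: 1 → 9 → 8 → 4 → 1, closing the cycle (1 9 8 4).
Continuing from each remaining unvisited element yields (1 9 8 4)(2 6)(5 7).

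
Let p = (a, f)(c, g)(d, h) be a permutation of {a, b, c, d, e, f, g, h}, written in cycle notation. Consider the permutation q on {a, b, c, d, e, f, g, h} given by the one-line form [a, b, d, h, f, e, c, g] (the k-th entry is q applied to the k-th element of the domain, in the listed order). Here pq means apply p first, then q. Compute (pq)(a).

e

p(a) = f, then q(f) = e; composing gives (pq)(a) = e.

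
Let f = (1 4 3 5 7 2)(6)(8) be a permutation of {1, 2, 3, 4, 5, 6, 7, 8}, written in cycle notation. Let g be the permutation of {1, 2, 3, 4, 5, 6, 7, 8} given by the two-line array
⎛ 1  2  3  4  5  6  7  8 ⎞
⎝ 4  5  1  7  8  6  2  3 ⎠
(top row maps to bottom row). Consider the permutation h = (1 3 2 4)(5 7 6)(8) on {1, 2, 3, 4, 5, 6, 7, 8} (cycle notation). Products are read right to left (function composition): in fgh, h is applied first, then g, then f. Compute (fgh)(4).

3

Chase 4: h(4) = 1; g(1) = 4; f(4) = 3. Hence (fgh)(4) = 3.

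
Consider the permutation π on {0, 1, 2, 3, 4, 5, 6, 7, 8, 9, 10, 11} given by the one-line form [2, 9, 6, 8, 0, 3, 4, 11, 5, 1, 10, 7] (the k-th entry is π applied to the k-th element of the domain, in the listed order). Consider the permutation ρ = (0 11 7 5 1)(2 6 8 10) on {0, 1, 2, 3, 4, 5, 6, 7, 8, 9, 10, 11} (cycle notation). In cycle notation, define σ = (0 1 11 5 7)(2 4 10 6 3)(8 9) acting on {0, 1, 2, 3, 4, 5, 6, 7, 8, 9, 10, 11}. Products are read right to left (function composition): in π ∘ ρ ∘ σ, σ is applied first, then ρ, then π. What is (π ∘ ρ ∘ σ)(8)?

Apply the permutations in order: σ(8) = 9, then ρ(9) = 9, then π(9) = 1. So (π ∘ ρ ∘ σ)(8) = 1.

1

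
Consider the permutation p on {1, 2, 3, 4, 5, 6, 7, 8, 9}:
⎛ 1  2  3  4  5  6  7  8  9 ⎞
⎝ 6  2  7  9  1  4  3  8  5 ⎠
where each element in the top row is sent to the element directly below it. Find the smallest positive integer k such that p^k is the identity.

10

The disjoint-cycle form of p has cycle lengths 5, 2, 1, 1.
Since disjoint cycles commute, ord(p) = lcm(5, 2) = 10.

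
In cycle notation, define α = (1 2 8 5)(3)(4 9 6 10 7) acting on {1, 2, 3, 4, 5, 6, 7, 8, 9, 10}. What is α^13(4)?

10

4 lies in the 5-cycle (4 9 6 10 7).
Since the cycle has length 5, α^13 acts on it the same as α^3 (13 mod 5 = 3).
Advancing 3 steps from 4: 4 → 9 → 6 → 10.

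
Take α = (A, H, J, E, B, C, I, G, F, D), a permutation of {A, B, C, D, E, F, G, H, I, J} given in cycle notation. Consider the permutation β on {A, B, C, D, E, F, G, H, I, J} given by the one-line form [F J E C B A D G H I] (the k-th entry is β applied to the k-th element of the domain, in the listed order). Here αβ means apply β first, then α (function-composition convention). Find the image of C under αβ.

B

First apply β: β(C) = E, then α(E) = B. Thus (αβ)(C) = B.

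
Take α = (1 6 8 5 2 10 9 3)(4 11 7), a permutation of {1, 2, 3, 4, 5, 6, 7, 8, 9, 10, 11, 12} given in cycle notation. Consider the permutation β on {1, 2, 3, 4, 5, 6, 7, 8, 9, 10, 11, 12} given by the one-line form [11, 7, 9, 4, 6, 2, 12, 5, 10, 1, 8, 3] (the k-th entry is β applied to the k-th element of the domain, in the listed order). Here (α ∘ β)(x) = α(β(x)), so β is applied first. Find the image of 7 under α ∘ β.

12

β(7) = 12, then α(12) = 12; composing gives (α ∘ β)(7) = 12.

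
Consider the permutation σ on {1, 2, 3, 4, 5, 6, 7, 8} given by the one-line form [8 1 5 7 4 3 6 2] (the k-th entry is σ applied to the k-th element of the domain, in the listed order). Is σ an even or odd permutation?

even

In disjoint-cycle form the cycle lengths are 5, 3.
A cycle of length ℓ contributes ℓ−1 transpositions, so σ is a product of 4 + 2 = 6 transpositions — even.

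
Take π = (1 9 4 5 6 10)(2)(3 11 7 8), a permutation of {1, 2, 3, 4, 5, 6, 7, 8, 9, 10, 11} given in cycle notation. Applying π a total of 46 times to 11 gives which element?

8

11 lies in the 4-cycle (3 11 7 8).
Since the cycle has length 4, π^46 acts on it the same as π^2 (46 mod 4 = 2).
Advancing 2 steps from 11: 11 → 7 → 8.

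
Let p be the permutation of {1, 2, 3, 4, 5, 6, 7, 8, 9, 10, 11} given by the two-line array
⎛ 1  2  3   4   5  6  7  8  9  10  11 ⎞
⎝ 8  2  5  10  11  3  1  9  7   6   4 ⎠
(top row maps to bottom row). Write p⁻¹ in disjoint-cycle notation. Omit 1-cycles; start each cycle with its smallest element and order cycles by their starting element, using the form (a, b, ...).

(1, 7, 9, 8)(3, 6, 10, 4, 11, 5)

First write p in disjoint cycles: (1, 8, 9, 7)(3, 5, 11, 4, 10, 6).
The inverse reverses every cycle; in canonical form, p⁻¹ = (1, 7, 9, 8)(3, 6, 10, 4, 11, 5).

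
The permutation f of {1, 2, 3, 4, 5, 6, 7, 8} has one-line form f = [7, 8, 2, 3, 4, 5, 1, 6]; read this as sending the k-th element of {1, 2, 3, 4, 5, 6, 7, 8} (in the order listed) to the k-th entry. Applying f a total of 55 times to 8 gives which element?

6

Tracing 8 → 6 → … returns to 8 after 6 steps, so 8 lies in a 6-cycle (2 8 6 5 4 3).
On a 6-cycle, f^6 is the identity, so f^55 = f^1 there (55 ≡ 1 mod 6).
Stepping 1 place around the cycle: 8 → 6.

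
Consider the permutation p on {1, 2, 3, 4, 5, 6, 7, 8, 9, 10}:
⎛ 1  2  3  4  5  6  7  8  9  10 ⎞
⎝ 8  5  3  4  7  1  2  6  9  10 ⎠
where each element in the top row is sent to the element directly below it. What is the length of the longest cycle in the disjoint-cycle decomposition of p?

Decomposing into disjoint cycles gives (1, 8, 6)(2, 5, 7); the longest has length 3.

3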